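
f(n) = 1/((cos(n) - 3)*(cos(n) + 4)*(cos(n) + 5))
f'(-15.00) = 0.00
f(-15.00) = -0.02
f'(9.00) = 0.00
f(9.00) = -0.02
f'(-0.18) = -0.00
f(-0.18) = -0.02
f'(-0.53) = -0.00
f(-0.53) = -0.02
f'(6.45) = 0.00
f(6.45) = -0.02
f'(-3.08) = 0.00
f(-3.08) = -0.02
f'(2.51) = -0.00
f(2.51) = -0.02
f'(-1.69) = 0.00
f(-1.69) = -0.02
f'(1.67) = -0.00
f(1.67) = -0.02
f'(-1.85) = 0.00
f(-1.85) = -0.02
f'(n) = sin(n)/((cos(n) - 3)*(cos(n) + 4)*(cos(n) + 5)^2) + sin(n)/((cos(n) - 3)*(cos(n) + 4)^2*(cos(n) + 5)) + sin(n)/((cos(n) - 3)^2*(cos(n) + 4)*(cos(n) + 5)) = (-3*sin(n)^2 + 12*cos(n) - 4)*sin(n)/((cos(n) - 3)^2*(cos(n) + 4)^2*(cos(n) + 5)^2)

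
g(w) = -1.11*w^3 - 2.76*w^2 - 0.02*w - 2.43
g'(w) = -3.33*w^2 - 5.52*w - 0.02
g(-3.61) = 13.89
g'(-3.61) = -23.49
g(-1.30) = -4.63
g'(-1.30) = 1.53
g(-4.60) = 47.30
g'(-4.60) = -45.09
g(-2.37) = -3.11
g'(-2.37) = -5.64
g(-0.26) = -2.59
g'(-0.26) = 1.19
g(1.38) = -10.63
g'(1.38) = -13.98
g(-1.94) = -4.67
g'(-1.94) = -1.84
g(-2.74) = -0.26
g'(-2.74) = -9.90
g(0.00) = -2.43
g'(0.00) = -0.02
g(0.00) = -2.43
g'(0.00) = -0.02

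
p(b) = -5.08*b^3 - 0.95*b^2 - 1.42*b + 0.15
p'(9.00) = -1252.96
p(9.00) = -3792.90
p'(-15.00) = -3401.92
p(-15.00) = 16952.70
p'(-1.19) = -20.74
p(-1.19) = 9.06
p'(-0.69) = -7.36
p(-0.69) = 2.35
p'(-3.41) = -172.15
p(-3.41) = 195.38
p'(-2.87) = -121.50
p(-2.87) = 116.49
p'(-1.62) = -38.34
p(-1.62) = 21.55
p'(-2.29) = -76.99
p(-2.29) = 59.43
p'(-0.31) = -2.30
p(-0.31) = 0.65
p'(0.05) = -1.55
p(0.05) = 0.08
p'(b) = -15.24*b^2 - 1.9*b - 1.42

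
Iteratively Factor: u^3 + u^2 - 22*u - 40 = (u - 5)*(u^2 + 6*u + 8) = (u - 5)*(u + 4)*(u + 2)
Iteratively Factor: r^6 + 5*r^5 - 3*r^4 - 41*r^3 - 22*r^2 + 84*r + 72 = (r + 3)*(r^5 + 2*r^4 - 9*r^3 - 14*r^2 + 20*r + 24) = (r - 2)*(r + 3)*(r^4 + 4*r^3 - r^2 - 16*r - 12) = (r - 2)*(r + 2)*(r + 3)*(r^3 + 2*r^2 - 5*r - 6) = (r - 2)*(r + 1)*(r + 2)*(r + 3)*(r^2 + r - 6) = (r - 2)*(r + 1)*(r + 2)*(r + 3)^2*(r - 2)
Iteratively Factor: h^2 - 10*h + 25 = (h - 5)*(h - 5)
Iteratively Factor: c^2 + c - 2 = (c + 2)*(c - 1)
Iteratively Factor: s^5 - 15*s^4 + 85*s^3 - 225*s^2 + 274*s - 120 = (s - 4)*(s^4 - 11*s^3 + 41*s^2 - 61*s + 30) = (s - 5)*(s - 4)*(s^3 - 6*s^2 + 11*s - 6) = (s - 5)*(s - 4)*(s - 1)*(s^2 - 5*s + 6) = (s - 5)*(s - 4)*(s - 2)*(s - 1)*(s - 3)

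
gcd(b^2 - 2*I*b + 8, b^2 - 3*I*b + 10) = b + 2*I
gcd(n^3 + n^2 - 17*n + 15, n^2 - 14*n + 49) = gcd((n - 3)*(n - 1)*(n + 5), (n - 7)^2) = 1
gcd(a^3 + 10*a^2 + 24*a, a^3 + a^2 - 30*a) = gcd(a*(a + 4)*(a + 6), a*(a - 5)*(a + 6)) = a^2 + 6*a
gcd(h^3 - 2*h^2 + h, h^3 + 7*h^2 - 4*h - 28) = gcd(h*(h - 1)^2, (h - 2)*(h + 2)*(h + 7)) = 1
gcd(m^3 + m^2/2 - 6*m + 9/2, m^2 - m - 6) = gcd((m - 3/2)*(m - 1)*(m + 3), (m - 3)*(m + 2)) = 1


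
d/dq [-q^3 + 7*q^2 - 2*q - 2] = -3*q^2 + 14*q - 2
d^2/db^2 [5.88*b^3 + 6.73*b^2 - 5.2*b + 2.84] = 35.28*b + 13.46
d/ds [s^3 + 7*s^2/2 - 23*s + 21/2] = 3*s^2 + 7*s - 23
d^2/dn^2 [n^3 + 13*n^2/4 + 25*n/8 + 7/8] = 6*n + 13/2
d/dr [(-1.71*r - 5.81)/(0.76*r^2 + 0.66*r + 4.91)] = (1.2996*r^2 + 8.8312*r - 4.5615)/(0.5776*r^4 + 1.0032*r^3 + 7.8988*r^2 + 6.4812*r + 24.1081)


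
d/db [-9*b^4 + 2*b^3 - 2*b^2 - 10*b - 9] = -36*b^3 + 6*b^2 - 4*b - 10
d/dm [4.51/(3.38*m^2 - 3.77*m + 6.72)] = (17.0027 - 30.4876*m)/(3.38*m^2 - 3.77*m + 6.72)^2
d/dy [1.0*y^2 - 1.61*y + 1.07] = 2.0*y - 1.61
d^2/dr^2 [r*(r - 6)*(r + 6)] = 6*r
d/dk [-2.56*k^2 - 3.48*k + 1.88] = -5.12*k - 3.48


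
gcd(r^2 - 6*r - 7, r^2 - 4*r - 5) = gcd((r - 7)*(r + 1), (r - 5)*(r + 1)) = r + 1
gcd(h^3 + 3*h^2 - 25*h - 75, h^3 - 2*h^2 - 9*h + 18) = h + 3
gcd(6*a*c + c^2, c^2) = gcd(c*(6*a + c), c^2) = c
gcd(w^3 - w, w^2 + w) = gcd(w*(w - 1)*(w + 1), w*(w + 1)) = w^2 + w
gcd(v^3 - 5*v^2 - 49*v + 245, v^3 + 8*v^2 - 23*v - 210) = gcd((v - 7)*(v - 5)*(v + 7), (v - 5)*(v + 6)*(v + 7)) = v^2 + 2*v - 35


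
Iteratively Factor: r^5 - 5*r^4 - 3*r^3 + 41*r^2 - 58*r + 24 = (r + 3)*(r^4 - 8*r^3 + 21*r^2 - 22*r + 8) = (r - 1)*(r + 3)*(r^3 - 7*r^2 + 14*r - 8) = (r - 4)*(r - 1)*(r + 3)*(r^2 - 3*r + 2) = (r - 4)*(r - 2)*(r - 1)*(r + 3)*(r - 1)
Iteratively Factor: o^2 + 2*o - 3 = (o + 3)*(o - 1)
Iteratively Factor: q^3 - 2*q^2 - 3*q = (q + 1)*(q^2 - 3*q) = (q - 3)*(q + 1)*(q)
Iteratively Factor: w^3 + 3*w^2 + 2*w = (w + 2)*(w^2 + w) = w*(w + 2)*(w + 1)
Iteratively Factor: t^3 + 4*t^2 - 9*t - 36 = (t + 4)*(t^2 - 9) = (t - 3)*(t + 4)*(t + 3)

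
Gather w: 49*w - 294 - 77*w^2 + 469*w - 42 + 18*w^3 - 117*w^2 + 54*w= 18*w^3 - 194*w^2 + 572*w - 336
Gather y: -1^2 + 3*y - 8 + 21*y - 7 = 24*y - 16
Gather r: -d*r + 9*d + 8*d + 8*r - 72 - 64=17*d + r*(8 - d) - 136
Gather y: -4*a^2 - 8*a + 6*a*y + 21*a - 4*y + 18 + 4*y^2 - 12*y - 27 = -4*a^2 + 13*a + 4*y^2 + y*(6*a - 16) - 9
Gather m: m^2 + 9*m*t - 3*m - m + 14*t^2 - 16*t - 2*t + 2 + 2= m^2 + m*(9*t - 4) + 14*t^2 - 18*t + 4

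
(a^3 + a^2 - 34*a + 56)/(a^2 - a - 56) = (a^2 - 6*a + 8)/(a - 8)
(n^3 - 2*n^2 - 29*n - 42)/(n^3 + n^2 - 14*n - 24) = (n - 7)/(n - 4)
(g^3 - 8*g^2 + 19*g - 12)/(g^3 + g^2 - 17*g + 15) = (g - 4)/(g + 5)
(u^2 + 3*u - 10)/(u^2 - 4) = (u + 5)/(u + 2)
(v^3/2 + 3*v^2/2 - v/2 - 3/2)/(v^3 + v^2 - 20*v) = (v^3 + 3*v^2 - v - 3)/(2*v*(v^2 + v - 20))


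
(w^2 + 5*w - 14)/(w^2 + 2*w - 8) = (w + 7)/(w + 4)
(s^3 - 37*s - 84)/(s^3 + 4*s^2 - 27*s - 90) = (s^2 - 3*s - 28)/(s^2 + s - 30)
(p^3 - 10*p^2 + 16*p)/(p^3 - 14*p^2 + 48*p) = (p - 2)/(p - 6)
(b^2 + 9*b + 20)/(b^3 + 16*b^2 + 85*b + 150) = (b + 4)/(b^2 + 11*b + 30)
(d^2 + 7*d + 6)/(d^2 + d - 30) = (d + 1)/(d - 5)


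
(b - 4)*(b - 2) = b^2 - 6*b + 8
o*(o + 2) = o^2 + 2*o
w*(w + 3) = w^2 + 3*w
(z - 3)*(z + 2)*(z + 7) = z^3 + 6*z^2 - 13*z - 42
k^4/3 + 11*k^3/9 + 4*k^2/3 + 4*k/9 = k*(k/3 + 1/3)*(k + 2/3)*(k + 2)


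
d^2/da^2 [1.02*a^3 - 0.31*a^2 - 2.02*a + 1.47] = 6.12*a - 0.62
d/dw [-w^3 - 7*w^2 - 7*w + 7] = -3*w^2 - 14*w - 7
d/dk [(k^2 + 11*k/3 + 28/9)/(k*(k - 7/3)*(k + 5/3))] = (-81*k^4 - 594*k^3 - 873*k^2 + 336*k + 980)/(k^2*(81*k^4 - 108*k^3 - 594*k^2 + 420*k + 1225))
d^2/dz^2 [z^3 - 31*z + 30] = 6*z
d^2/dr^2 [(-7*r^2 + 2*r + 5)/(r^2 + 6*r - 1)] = 4*(22*r^3 - 3*r^2 + 48*r + 95)/(r^6 + 18*r^5 + 105*r^4 + 180*r^3 - 105*r^2 + 18*r - 1)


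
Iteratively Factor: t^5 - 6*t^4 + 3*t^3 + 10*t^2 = (t - 5)*(t^4 - t^3 - 2*t^2) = t*(t - 5)*(t^3 - t^2 - 2*t) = t*(t - 5)*(t - 2)*(t^2 + t) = t^2*(t - 5)*(t - 2)*(t + 1)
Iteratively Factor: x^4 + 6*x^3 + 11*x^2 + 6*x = (x + 1)*(x^3 + 5*x^2 + 6*x) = (x + 1)*(x + 2)*(x^2 + 3*x) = (x + 1)*(x + 2)*(x + 3)*(x)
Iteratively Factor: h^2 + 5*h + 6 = (h + 2)*(h + 3)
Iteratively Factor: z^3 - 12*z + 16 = (z + 4)*(z^2 - 4*z + 4) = (z - 2)*(z + 4)*(z - 2)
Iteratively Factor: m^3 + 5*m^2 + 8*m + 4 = (m + 1)*(m^2 + 4*m + 4) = (m + 1)*(m + 2)*(m + 2)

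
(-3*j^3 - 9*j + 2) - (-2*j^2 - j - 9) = -3*j^3 + 2*j^2 - 8*j + 11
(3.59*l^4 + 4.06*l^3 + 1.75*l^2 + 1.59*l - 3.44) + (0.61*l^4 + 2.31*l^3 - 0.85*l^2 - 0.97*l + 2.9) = 4.2*l^4 + 6.37*l^3 + 0.9*l^2 + 0.62*l - 0.54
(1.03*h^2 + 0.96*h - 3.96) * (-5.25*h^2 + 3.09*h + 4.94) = -5.4075*h^4 - 1.8573*h^3 + 28.8446*h^2 - 7.494*h - 19.5624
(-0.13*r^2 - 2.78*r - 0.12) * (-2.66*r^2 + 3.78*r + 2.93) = 0.3458*r^4 + 6.9034*r^3 - 10.5701*r^2 - 8.599*r - 0.3516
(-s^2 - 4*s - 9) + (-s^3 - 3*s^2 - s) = -s^3 - 4*s^2 - 5*s - 9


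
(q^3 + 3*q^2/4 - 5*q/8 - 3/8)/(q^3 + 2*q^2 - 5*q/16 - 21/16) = 2*(2*q + 1)/(4*q + 7)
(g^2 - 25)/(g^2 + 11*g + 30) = (g - 5)/(g + 6)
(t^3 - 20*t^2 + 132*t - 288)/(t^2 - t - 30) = (t^2 - 14*t + 48)/(t + 5)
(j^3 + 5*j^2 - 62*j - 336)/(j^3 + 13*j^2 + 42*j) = (j - 8)/j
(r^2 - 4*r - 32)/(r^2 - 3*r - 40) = (r + 4)/(r + 5)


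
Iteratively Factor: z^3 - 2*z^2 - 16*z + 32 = (z + 4)*(z^2 - 6*z + 8) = (z - 4)*(z + 4)*(z - 2)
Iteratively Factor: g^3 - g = (g)*(g^2 - 1) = g*(g - 1)*(g + 1)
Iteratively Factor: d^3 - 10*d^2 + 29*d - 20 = (d - 4)*(d^2 - 6*d + 5) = (d - 5)*(d - 4)*(d - 1)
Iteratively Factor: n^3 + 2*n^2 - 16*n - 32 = (n + 2)*(n^2 - 16) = (n - 4)*(n + 2)*(n + 4)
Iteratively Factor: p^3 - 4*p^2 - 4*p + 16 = (p - 2)*(p^2 - 2*p - 8) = (p - 4)*(p - 2)*(p + 2)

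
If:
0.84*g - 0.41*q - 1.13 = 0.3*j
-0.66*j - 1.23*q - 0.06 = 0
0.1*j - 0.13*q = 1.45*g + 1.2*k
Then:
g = 1.31277056277056 - 0.177489177489178*q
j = -1.86363636363636*q - 0.0909090909090909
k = -0.0491702741702742*q - 1.59384018759019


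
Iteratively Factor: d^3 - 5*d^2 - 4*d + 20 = (d - 5)*(d^2 - 4) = (d - 5)*(d + 2)*(d - 2)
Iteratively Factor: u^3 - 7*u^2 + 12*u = (u - 3)*(u^2 - 4*u) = u*(u - 3)*(u - 4)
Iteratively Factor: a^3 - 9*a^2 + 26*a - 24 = (a - 3)*(a^2 - 6*a + 8) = (a - 4)*(a - 3)*(a - 2)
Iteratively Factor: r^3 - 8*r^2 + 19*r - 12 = (r - 1)*(r^2 - 7*r + 12) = (r - 4)*(r - 1)*(r - 3)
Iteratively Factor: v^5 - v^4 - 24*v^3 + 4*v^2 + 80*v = (v - 2)*(v^4 + v^3 - 22*v^2 - 40*v) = (v - 2)*(v + 4)*(v^3 - 3*v^2 - 10*v) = v*(v - 2)*(v + 4)*(v^2 - 3*v - 10) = v*(v - 2)*(v + 2)*(v + 4)*(v - 5)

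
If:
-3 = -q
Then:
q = 3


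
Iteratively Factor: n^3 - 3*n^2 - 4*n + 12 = (n - 3)*(n^2 - 4) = (n - 3)*(n - 2)*(n + 2)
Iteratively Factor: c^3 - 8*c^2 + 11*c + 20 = (c - 5)*(c^2 - 3*c - 4) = (c - 5)*(c - 4)*(c + 1)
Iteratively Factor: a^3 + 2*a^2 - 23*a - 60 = (a + 4)*(a^2 - 2*a - 15) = (a - 5)*(a + 4)*(a + 3)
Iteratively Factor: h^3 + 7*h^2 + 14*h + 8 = (h + 2)*(h^2 + 5*h + 4) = (h + 2)*(h + 4)*(h + 1)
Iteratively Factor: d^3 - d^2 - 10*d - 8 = (d + 2)*(d^2 - 3*d - 4) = (d + 1)*(d + 2)*(d - 4)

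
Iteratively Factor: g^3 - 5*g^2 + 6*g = (g)*(g^2 - 5*g + 6) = g*(g - 3)*(g - 2)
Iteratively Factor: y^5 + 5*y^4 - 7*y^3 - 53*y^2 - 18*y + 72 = (y + 3)*(y^4 + 2*y^3 - 13*y^2 - 14*y + 24) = (y + 3)*(y + 4)*(y^3 - 2*y^2 - 5*y + 6) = (y - 3)*(y + 3)*(y + 4)*(y^2 + y - 2) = (y - 3)*(y + 2)*(y + 3)*(y + 4)*(y - 1)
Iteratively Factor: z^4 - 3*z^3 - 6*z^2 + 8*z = (z - 4)*(z^3 + z^2 - 2*z) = (z - 4)*(z - 1)*(z^2 + 2*z) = z*(z - 4)*(z - 1)*(z + 2)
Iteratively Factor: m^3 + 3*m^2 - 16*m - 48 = (m + 3)*(m^2 - 16) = (m + 3)*(m + 4)*(m - 4)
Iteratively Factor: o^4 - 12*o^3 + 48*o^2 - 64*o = (o - 4)*(o^3 - 8*o^2 + 16*o) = (o - 4)^2*(o^2 - 4*o) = o*(o - 4)^2*(o - 4)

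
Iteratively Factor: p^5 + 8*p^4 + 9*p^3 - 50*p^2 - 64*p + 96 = (p - 1)*(p^4 + 9*p^3 + 18*p^2 - 32*p - 96) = (p - 1)*(p + 4)*(p^3 + 5*p^2 - 2*p - 24) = (p - 1)*(p + 4)^2*(p^2 + p - 6) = (p - 2)*(p - 1)*(p + 4)^2*(p + 3)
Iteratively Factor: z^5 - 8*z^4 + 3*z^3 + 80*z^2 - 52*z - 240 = (z - 3)*(z^4 - 5*z^3 - 12*z^2 + 44*z + 80) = (z - 5)*(z - 3)*(z^3 - 12*z - 16) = (z - 5)*(z - 4)*(z - 3)*(z^2 + 4*z + 4) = (z - 5)*(z - 4)*(z - 3)*(z + 2)*(z + 2)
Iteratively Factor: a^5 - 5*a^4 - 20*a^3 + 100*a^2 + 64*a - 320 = (a + 4)*(a^4 - 9*a^3 + 16*a^2 + 36*a - 80) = (a + 2)*(a + 4)*(a^3 - 11*a^2 + 38*a - 40) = (a - 4)*(a + 2)*(a + 4)*(a^2 - 7*a + 10) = (a - 4)*(a - 2)*(a + 2)*(a + 4)*(a - 5)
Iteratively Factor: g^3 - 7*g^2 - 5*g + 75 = (g - 5)*(g^2 - 2*g - 15) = (g - 5)*(g + 3)*(g - 5)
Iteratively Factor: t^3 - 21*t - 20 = (t + 1)*(t^2 - t - 20) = (t + 1)*(t + 4)*(t - 5)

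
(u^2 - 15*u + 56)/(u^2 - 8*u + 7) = (u - 8)/(u - 1)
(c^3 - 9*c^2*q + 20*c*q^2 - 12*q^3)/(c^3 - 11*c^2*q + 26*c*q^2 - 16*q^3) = (-c + 6*q)/(-c + 8*q)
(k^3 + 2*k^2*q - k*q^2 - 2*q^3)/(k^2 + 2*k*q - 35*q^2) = (k^3 + 2*k^2*q - k*q^2 - 2*q^3)/(k^2 + 2*k*q - 35*q^2)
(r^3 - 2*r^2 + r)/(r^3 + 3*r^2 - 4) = r*(r - 1)/(r^2 + 4*r + 4)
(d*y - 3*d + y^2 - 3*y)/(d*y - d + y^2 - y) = (y - 3)/(y - 1)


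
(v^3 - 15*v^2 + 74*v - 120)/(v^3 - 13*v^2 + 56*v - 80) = (v - 6)/(v - 4)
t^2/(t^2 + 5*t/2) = 2*t/(2*t + 5)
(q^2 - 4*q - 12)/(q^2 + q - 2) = (q - 6)/(q - 1)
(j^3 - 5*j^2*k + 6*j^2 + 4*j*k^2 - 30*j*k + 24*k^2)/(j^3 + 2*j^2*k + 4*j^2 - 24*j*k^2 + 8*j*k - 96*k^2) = (j^2 - j*k + 6*j - 6*k)/(j^2 + 6*j*k + 4*j + 24*k)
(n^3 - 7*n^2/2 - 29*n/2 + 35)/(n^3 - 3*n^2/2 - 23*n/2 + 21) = (n - 5)/(n - 3)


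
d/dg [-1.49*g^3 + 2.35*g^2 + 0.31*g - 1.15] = -4.47*g^2 + 4.7*g + 0.31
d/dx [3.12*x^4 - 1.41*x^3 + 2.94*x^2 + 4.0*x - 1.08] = 12.48*x^3 - 4.23*x^2 + 5.88*x + 4.0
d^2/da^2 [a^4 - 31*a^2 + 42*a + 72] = 12*a^2 - 62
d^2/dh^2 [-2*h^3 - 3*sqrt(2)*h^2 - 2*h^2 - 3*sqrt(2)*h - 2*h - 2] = -12*h - 6*sqrt(2) - 4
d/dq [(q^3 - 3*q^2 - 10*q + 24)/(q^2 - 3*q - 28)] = (q^4 - 6*q^3 - 65*q^2 + 120*q + 352)/(q^4 - 6*q^3 - 47*q^2 + 168*q + 784)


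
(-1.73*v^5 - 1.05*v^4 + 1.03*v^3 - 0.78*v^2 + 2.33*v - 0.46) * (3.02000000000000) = -5.2246*v^5 - 3.171*v^4 + 3.1106*v^3 - 2.3556*v^2 + 7.0366*v - 1.3892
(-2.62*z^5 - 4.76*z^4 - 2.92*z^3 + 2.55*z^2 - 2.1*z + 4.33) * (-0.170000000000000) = 0.4454*z^5 + 0.8092*z^4 + 0.4964*z^3 - 0.4335*z^2 + 0.357*z - 0.7361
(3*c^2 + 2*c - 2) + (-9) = 3*c^2 + 2*c - 11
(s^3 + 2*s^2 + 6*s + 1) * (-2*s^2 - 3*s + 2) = -2*s^5 - 7*s^4 - 16*s^3 - 16*s^2 + 9*s + 2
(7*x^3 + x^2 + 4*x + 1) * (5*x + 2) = 35*x^4 + 19*x^3 + 22*x^2 + 13*x + 2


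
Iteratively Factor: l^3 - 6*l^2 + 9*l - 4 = (l - 1)*(l^2 - 5*l + 4) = (l - 4)*(l - 1)*(l - 1)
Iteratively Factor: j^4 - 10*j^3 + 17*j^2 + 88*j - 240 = (j - 4)*(j^3 - 6*j^2 - 7*j + 60) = (j - 4)^2*(j^2 - 2*j - 15) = (j - 4)^2*(j + 3)*(j - 5)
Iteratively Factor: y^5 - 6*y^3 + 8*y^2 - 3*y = (y - 1)*(y^4 + y^3 - 5*y^2 + 3*y) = y*(y - 1)*(y^3 + y^2 - 5*y + 3) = y*(y - 1)^2*(y^2 + 2*y - 3) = y*(y - 1)^2*(y + 3)*(y - 1)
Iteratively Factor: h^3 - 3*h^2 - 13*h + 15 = (h + 3)*(h^2 - 6*h + 5) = (h - 1)*(h + 3)*(h - 5)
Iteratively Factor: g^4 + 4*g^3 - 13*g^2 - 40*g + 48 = (g + 4)*(g^3 - 13*g + 12) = (g + 4)^2*(g^2 - 4*g + 3) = (g - 3)*(g + 4)^2*(g - 1)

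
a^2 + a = a*(a + 1)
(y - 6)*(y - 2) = y^2 - 8*y + 12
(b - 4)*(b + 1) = b^2 - 3*b - 4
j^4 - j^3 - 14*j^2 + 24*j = j*(j - 3)*(j - 2)*(j + 4)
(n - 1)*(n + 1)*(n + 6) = n^3 + 6*n^2 - n - 6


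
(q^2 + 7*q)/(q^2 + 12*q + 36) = q*(q + 7)/(q^2 + 12*q + 36)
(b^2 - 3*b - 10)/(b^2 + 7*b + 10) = (b - 5)/(b + 5)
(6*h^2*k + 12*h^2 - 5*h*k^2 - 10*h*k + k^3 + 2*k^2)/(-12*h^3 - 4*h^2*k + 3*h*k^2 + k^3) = (-3*h*k - 6*h + k^2 + 2*k)/(6*h^2 + 5*h*k + k^2)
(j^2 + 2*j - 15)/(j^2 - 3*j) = (j + 5)/j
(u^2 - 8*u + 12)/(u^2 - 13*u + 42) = (u - 2)/(u - 7)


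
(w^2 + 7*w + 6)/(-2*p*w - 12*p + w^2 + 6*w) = (-w - 1)/(2*p - w)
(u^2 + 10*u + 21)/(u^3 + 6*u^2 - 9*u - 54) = (u + 7)/(u^2 + 3*u - 18)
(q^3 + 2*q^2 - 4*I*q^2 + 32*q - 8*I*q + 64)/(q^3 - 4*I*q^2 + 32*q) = (q + 2)/q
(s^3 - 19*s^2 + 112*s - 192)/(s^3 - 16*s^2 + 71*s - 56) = (s^2 - 11*s + 24)/(s^2 - 8*s + 7)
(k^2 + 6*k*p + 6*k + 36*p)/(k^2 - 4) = (k^2 + 6*k*p + 6*k + 36*p)/(k^2 - 4)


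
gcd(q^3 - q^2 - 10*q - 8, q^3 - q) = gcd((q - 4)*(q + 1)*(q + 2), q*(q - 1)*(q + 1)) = q + 1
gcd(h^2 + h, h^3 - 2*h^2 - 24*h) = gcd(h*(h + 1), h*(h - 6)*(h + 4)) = h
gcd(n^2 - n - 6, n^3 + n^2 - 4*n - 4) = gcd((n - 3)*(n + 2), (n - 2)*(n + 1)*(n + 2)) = n + 2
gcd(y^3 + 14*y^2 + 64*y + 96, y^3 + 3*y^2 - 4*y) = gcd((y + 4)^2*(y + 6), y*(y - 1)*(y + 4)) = y + 4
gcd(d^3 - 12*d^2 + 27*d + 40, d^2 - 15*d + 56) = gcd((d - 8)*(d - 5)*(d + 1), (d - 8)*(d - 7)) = d - 8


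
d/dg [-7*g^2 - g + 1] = -14*g - 1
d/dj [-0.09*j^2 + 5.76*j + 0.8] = 5.76 - 0.18*j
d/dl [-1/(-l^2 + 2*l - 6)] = 2*(1 - l)/(l^2 - 2*l + 6)^2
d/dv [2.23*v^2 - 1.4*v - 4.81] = 4.46*v - 1.4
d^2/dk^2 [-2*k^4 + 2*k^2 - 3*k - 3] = 4 - 24*k^2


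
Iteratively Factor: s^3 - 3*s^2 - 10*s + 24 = (s - 2)*(s^2 - s - 12) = (s - 4)*(s - 2)*(s + 3)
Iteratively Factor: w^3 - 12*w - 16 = (w - 4)*(w^2 + 4*w + 4) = (w - 4)*(w + 2)*(w + 2)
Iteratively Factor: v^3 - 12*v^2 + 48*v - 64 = (v - 4)*(v^2 - 8*v + 16) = (v - 4)^2*(v - 4)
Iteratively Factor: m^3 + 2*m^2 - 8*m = (m - 2)*(m^2 + 4*m) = (m - 2)*(m + 4)*(m)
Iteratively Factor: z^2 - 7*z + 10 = (z - 5)*(z - 2)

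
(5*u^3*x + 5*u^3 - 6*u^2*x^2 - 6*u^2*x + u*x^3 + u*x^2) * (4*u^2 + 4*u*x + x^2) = 20*u^5*x + 20*u^5 - 4*u^4*x^2 - 4*u^4*x - 15*u^3*x^3 - 15*u^3*x^2 - 2*u^2*x^4 - 2*u^2*x^3 + u*x^5 + u*x^4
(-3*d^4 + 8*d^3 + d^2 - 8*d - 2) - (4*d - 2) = -3*d^4 + 8*d^3 + d^2 - 12*d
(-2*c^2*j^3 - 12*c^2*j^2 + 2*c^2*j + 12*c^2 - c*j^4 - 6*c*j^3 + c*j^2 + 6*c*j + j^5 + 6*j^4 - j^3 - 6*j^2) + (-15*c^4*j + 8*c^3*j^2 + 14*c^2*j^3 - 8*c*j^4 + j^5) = -15*c^4*j + 8*c^3*j^2 + 12*c^2*j^3 - 12*c^2*j^2 + 2*c^2*j + 12*c^2 - 9*c*j^4 - 6*c*j^3 + c*j^2 + 6*c*j + 2*j^5 + 6*j^4 - j^3 - 6*j^2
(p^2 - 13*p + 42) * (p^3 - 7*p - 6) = p^5 - 13*p^4 + 35*p^3 + 85*p^2 - 216*p - 252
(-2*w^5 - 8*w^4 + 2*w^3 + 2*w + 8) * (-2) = 4*w^5 + 16*w^4 - 4*w^3 - 4*w - 16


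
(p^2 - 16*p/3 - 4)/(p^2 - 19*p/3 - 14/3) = (p - 6)/(p - 7)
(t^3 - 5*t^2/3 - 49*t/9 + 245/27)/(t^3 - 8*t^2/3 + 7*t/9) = (9*t^2 + 6*t - 35)/(3*t*(3*t - 1))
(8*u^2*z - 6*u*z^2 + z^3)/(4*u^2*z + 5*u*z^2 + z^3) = (8*u^2 - 6*u*z + z^2)/(4*u^2 + 5*u*z + z^2)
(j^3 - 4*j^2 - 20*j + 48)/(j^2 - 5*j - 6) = (j^2 + 2*j - 8)/(j + 1)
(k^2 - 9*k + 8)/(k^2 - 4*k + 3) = (k - 8)/(k - 3)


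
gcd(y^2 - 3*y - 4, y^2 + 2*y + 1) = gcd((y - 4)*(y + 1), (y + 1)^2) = y + 1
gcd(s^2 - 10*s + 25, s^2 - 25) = s - 5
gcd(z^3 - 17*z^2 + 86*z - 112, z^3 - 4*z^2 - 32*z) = z - 8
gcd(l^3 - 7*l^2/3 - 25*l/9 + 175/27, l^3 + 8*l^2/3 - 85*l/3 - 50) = l + 5/3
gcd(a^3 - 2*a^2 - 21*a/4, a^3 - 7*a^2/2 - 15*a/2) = a^2 + 3*a/2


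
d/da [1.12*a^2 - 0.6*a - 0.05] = 2.24*a - 0.6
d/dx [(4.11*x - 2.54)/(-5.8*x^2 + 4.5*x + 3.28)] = (23.838*x^2 - 29.464*x + 24.9108)/(33.64*x^4 - 52.2*x^3 - 17.798*x^2 + 29.52*x + 10.7584)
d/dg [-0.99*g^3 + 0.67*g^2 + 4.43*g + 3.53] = -2.97*g^2 + 1.34*g + 4.43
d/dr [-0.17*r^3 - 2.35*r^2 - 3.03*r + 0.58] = -0.51*r^2 - 4.7*r - 3.03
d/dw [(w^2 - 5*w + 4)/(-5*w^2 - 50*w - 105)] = (-15*w^2 - 34*w + 145)/(5*(w^4 + 20*w^3 + 142*w^2 + 420*w + 441))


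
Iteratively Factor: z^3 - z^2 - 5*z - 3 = (z - 3)*(z^2 + 2*z + 1) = (z - 3)*(z + 1)*(z + 1)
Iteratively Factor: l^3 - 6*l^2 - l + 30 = (l - 3)*(l^2 - 3*l - 10) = (l - 5)*(l - 3)*(l + 2)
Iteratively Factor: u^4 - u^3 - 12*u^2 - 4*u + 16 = (u - 4)*(u^3 + 3*u^2 - 4) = (u - 4)*(u - 1)*(u^2 + 4*u + 4) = (u - 4)*(u - 1)*(u + 2)*(u + 2)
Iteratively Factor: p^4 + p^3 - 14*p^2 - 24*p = (p)*(p^3 + p^2 - 14*p - 24) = p*(p + 2)*(p^2 - p - 12) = p*(p - 4)*(p + 2)*(p + 3)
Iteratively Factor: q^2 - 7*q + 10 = (q - 5)*(q - 2)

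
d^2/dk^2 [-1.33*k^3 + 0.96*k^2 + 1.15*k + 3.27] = 1.92 - 7.98*k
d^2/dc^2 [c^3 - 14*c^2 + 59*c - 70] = 6*c - 28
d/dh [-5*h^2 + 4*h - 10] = 4 - 10*h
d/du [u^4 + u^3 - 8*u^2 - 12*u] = 4*u^3 + 3*u^2 - 16*u - 12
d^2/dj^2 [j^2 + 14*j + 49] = 2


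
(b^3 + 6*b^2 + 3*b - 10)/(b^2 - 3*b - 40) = (b^2 + b - 2)/(b - 8)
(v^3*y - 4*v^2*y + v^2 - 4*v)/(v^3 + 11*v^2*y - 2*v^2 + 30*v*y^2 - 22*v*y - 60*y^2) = v*(v^2*y - 4*v*y + v - 4)/(v^3 + 11*v^2*y - 2*v^2 + 30*v*y^2 - 22*v*y - 60*y^2)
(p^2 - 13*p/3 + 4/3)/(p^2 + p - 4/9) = 3*(p - 4)/(3*p + 4)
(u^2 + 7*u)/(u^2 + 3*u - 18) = u*(u + 7)/(u^2 + 3*u - 18)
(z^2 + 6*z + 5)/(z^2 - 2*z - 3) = (z + 5)/(z - 3)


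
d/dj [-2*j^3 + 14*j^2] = 2*j*(14 - 3*j)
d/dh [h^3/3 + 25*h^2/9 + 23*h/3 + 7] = h^2 + 50*h/9 + 23/3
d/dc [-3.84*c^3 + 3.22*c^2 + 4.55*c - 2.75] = -11.52*c^2 + 6.44*c + 4.55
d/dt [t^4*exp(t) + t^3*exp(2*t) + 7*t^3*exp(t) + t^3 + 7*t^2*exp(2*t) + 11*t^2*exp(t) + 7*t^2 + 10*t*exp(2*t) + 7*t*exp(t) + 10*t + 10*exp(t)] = t^4*exp(t) + 2*t^3*exp(2*t) + 11*t^3*exp(t) + 17*t^2*exp(2*t) + 32*t^2*exp(t) + 3*t^2 + 34*t*exp(2*t) + 29*t*exp(t) + 14*t + 10*exp(2*t) + 17*exp(t) + 10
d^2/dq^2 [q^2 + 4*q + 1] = 2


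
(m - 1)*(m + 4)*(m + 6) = m^3 + 9*m^2 + 14*m - 24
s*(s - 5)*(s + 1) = s^3 - 4*s^2 - 5*s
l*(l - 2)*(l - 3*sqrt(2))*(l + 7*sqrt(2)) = l^4 - 2*l^3 + 4*sqrt(2)*l^3 - 42*l^2 - 8*sqrt(2)*l^2 + 84*l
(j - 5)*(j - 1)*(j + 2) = j^3 - 4*j^2 - 7*j + 10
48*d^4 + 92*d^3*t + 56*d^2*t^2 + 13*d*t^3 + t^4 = (d + t)*(2*d + t)*(4*d + t)*(6*d + t)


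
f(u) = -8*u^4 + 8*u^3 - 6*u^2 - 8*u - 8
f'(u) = -32*u^3 + 24*u^2 - 12*u - 8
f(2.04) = -119.92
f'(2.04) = -204.27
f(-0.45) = -6.67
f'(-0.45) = 5.18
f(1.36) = -37.22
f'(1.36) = -60.42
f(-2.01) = -211.70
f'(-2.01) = 372.94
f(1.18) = -28.16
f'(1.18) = -41.32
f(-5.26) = -7420.15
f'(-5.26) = 5376.15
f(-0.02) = -7.84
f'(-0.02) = -7.75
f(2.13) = -139.62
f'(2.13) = -233.91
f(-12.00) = -180488.00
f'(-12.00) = 58888.00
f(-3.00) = -902.00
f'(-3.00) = 1108.00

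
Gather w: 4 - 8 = -4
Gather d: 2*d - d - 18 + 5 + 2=d - 11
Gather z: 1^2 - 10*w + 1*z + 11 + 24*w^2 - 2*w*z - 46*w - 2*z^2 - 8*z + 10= 24*w^2 - 56*w - 2*z^2 + z*(-2*w - 7) + 22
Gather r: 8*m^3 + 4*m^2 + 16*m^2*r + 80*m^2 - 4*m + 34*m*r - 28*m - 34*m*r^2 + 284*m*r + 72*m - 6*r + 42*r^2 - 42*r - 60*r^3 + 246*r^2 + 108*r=8*m^3 + 84*m^2 + 40*m - 60*r^3 + r^2*(288 - 34*m) + r*(16*m^2 + 318*m + 60)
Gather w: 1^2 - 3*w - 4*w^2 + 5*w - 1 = -4*w^2 + 2*w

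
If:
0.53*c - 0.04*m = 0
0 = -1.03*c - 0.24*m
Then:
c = 0.00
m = 0.00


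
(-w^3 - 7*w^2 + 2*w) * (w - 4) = -w^4 - 3*w^3 + 30*w^2 - 8*w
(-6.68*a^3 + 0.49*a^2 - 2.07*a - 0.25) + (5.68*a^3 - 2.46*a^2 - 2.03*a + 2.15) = -1.0*a^3 - 1.97*a^2 - 4.1*a + 1.9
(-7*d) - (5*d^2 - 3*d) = -5*d^2 - 4*d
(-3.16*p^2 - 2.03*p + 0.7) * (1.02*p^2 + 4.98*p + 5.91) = -3.2232*p^4 - 17.8074*p^3 - 28.071*p^2 - 8.5113*p + 4.137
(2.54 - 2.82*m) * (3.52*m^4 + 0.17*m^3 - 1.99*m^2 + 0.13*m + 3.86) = -9.9264*m^5 + 8.4614*m^4 + 6.0436*m^3 - 5.4212*m^2 - 10.555*m + 9.8044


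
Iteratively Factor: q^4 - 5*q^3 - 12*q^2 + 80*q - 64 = (q - 4)*(q^3 - q^2 - 16*q + 16) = (q - 4)^2*(q^2 + 3*q - 4) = (q - 4)^2*(q - 1)*(q + 4)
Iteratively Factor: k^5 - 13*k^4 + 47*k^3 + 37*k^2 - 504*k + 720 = (k - 4)*(k^4 - 9*k^3 + 11*k^2 + 81*k - 180) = (k - 4)*(k - 3)*(k^3 - 6*k^2 - 7*k + 60) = (k - 4)*(k - 3)*(k + 3)*(k^2 - 9*k + 20) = (k - 4)^2*(k - 3)*(k + 3)*(k - 5)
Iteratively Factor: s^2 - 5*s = (s - 5)*(s)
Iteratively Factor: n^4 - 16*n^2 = (n - 4)*(n^3 + 4*n^2) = n*(n - 4)*(n^2 + 4*n) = n*(n - 4)*(n + 4)*(n)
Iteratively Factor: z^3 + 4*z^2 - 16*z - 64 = (z + 4)*(z^2 - 16) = (z - 4)*(z + 4)*(z + 4)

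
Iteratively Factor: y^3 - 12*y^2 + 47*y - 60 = (y - 3)*(y^2 - 9*y + 20) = (y - 5)*(y - 3)*(y - 4)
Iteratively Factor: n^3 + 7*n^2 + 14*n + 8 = (n + 4)*(n^2 + 3*n + 2) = (n + 1)*(n + 4)*(n + 2)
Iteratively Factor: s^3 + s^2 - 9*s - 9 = (s + 1)*(s^2 - 9) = (s + 1)*(s + 3)*(s - 3)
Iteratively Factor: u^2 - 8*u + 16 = (u - 4)*(u - 4)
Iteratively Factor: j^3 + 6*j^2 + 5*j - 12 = (j + 3)*(j^2 + 3*j - 4) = (j + 3)*(j + 4)*(j - 1)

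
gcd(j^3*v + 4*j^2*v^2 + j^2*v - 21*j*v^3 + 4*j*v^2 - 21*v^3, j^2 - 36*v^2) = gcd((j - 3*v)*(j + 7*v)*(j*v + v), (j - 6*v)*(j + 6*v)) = 1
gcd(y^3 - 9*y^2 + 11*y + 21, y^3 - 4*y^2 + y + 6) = y^2 - 2*y - 3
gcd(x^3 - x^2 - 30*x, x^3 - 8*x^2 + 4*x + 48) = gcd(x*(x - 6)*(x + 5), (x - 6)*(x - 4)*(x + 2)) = x - 6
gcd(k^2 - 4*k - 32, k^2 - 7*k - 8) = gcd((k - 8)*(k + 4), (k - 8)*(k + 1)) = k - 8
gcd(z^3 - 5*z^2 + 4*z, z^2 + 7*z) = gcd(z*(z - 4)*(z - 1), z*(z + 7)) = z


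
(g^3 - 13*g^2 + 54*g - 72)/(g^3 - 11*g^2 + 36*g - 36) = (g - 4)/(g - 2)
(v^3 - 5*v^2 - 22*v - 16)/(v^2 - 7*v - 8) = v + 2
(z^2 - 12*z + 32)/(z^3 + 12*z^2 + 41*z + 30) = (z^2 - 12*z + 32)/(z^3 + 12*z^2 + 41*z + 30)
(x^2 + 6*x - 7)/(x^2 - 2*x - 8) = (-x^2 - 6*x + 7)/(-x^2 + 2*x + 8)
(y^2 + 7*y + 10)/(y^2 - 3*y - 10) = (y + 5)/(y - 5)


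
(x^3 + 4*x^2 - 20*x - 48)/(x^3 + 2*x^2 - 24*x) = (x + 2)/x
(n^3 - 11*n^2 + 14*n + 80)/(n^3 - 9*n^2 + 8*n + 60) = (n - 8)/(n - 6)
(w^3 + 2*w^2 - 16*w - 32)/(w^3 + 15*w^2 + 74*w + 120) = (w^2 - 2*w - 8)/(w^2 + 11*w + 30)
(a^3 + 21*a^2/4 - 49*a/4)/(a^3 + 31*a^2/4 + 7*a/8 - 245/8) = 2*a/(2*a + 5)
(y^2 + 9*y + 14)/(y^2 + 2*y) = (y + 7)/y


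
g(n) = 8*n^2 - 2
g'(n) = 16*n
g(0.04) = -1.99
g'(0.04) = 0.64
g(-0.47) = -0.23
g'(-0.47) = -7.52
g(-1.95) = 28.42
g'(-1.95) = -31.20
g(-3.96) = 123.45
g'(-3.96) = -63.36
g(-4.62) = 168.76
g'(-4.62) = -73.92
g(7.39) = 434.90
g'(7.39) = 118.24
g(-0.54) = 0.33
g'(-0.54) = -8.64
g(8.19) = 534.61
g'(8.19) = 131.04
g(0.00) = -2.00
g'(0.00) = 0.00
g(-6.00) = 286.00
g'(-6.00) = -96.00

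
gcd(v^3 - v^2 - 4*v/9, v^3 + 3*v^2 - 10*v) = v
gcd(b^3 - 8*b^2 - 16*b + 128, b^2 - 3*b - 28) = b + 4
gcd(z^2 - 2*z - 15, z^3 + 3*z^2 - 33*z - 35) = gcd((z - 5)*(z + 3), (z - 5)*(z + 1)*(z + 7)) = z - 5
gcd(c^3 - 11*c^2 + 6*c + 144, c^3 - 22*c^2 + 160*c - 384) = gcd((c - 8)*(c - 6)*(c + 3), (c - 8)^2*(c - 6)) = c^2 - 14*c + 48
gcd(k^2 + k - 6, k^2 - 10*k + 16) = k - 2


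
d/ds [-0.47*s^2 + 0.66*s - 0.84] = 0.66 - 0.94*s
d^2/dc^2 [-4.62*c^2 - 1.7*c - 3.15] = -9.24000000000000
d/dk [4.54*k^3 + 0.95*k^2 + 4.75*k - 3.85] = 13.62*k^2 + 1.9*k + 4.75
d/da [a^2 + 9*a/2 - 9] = 2*a + 9/2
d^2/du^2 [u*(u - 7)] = 2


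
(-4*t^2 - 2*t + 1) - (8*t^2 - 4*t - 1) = -12*t^2 + 2*t + 2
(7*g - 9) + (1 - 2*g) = 5*g - 8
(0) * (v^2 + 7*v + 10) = 0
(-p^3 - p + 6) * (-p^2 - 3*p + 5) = p^5 + 3*p^4 - 4*p^3 - 3*p^2 - 23*p + 30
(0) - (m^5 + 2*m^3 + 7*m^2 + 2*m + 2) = -m^5 - 2*m^3 - 7*m^2 - 2*m - 2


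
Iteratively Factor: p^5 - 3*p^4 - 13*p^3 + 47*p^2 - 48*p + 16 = (p - 1)*(p^4 - 2*p^3 - 15*p^2 + 32*p - 16) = (p - 1)^2*(p^3 - p^2 - 16*p + 16) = (p - 4)*(p - 1)^2*(p^2 + 3*p - 4) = (p - 4)*(p - 1)^3*(p + 4)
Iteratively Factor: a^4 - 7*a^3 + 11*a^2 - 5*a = (a - 1)*(a^3 - 6*a^2 + 5*a) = (a - 1)^2*(a^2 - 5*a) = a*(a - 1)^2*(a - 5)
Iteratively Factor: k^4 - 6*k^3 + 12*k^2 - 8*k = (k - 2)*(k^3 - 4*k^2 + 4*k) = (k - 2)^2*(k^2 - 2*k) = (k - 2)^3*(k)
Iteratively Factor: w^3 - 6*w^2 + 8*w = (w)*(w^2 - 6*w + 8) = w*(w - 4)*(w - 2)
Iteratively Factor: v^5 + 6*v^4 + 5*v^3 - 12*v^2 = (v)*(v^4 + 6*v^3 + 5*v^2 - 12*v) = v*(v + 3)*(v^3 + 3*v^2 - 4*v) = v^2*(v + 3)*(v^2 + 3*v - 4) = v^2*(v - 1)*(v + 3)*(v + 4)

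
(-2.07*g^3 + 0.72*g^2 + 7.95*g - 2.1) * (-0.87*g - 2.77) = 1.8009*g^4 + 5.1075*g^3 - 8.9109*g^2 - 20.1945*g + 5.817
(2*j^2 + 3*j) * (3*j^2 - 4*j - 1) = 6*j^4 + j^3 - 14*j^2 - 3*j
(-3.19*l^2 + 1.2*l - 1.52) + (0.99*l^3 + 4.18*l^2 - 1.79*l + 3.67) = 0.99*l^3 + 0.99*l^2 - 0.59*l + 2.15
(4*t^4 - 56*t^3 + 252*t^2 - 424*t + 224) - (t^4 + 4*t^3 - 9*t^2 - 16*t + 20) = 3*t^4 - 60*t^3 + 261*t^2 - 408*t + 204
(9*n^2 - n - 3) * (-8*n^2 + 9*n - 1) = -72*n^4 + 89*n^3 + 6*n^2 - 26*n + 3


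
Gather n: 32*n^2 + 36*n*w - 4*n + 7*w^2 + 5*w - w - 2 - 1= 32*n^2 + n*(36*w - 4) + 7*w^2 + 4*w - 3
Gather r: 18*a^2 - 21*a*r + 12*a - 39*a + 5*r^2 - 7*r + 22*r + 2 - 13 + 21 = 18*a^2 - 27*a + 5*r^2 + r*(15 - 21*a) + 10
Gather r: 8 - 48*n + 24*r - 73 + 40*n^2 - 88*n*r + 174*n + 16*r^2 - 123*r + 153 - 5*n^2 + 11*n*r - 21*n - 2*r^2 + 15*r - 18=35*n^2 + 105*n + 14*r^2 + r*(-77*n - 84) + 70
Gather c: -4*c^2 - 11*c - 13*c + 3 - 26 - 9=-4*c^2 - 24*c - 32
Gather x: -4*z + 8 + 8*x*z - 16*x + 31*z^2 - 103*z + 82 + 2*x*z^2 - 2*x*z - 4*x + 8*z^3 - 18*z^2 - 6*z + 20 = x*(2*z^2 + 6*z - 20) + 8*z^3 + 13*z^2 - 113*z + 110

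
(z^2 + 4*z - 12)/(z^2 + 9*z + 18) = (z - 2)/(z + 3)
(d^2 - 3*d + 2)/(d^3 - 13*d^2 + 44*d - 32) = (d - 2)/(d^2 - 12*d + 32)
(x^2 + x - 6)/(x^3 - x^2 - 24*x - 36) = (x - 2)/(x^2 - 4*x - 12)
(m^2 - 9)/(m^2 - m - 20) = (9 - m^2)/(-m^2 + m + 20)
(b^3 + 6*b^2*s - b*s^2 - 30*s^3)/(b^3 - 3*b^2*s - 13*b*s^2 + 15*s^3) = (b^2 + 3*b*s - 10*s^2)/(b^2 - 6*b*s + 5*s^2)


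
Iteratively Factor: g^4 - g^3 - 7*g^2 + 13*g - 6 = (g - 1)*(g^3 - 7*g + 6) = (g - 2)*(g - 1)*(g^2 + 2*g - 3) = (g - 2)*(g - 1)^2*(g + 3)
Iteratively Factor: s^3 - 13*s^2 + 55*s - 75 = (s - 3)*(s^2 - 10*s + 25) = (s - 5)*(s - 3)*(s - 5)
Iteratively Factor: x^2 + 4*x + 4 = (x + 2)*(x + 2)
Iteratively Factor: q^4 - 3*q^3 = (q)*(q^3 - 3*q^2) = q^2*(q^2 - 3*q) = q^2*(q - 3)*(q)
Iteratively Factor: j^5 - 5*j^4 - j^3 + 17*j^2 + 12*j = (j + 1)*(j^4 - 6*j^3 + 5*j^2 + 12*j) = (j - 4)*(j + 1)*(j^3 - 2*j^2 - 3*j) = j*(j - 4)*(j + 1)*(j^2 - 2*j - 3) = j*(j - 4)*(j - 3)*(j + 1)*(j + 1)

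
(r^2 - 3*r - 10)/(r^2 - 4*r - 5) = (r + 2)/(r + 1)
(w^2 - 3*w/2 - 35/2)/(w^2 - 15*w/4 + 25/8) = 4*(2*w^2 - 3*w - 35)/(8*w^2 - 30*w + 25)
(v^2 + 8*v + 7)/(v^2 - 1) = (v + 7)/(v - 1)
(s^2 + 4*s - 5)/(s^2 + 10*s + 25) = (s - 1)/(s + 5)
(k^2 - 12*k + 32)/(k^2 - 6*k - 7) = (-k^2 + 12*k - 32)/(-k^2 + 6*k + 7)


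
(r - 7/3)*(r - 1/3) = r^2 - 8*r/3 + 7/9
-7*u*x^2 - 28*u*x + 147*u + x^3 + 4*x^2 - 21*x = (-7*u + x)*(x - 3)*(x + 7)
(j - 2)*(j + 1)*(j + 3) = j^3 + 2*j^2 - 5*j - 6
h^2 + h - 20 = (h - 4)*(h + 5)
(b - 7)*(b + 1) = b^2 - 6*b - 7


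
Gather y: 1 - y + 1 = 2 - y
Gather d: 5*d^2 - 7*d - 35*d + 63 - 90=5*d^2 - 42*d - 27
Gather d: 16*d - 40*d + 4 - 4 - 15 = -24*d - 15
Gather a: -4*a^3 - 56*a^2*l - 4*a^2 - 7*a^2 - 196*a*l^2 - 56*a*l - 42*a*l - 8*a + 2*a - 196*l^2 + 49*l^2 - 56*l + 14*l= -4*a^3 + a^2*(-56*l - 11) + a*(-196*l^2 - 98*l - 6) - 147*l^2 - 42*l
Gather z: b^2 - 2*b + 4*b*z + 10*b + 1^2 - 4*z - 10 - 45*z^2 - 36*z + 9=b^2 + 8*b - 45*z^2 + z*(4*b - 40)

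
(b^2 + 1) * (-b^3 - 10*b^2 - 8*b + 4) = -b^5 - 10*b^4 - 9*b^3 - 6*b^2 - 8*b + 4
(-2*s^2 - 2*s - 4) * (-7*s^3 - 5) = 14*s^5 + 14*s^4 + 28*s^3 + 10*s^2 + 10*s + 20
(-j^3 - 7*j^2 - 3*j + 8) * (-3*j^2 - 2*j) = 3*j^5 + 23*j^4 + 23*j^3 - 18*j^2 - 16*j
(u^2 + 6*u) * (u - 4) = u^3 + 2*u^2 - 24*u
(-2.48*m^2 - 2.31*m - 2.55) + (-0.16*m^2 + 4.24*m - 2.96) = -2.64*m^2 + 1.93*m - 5.51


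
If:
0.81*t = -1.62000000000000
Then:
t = -2.00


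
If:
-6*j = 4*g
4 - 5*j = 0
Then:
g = -6/5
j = 4/5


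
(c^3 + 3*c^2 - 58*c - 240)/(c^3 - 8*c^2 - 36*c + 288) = (c + 5)/(c - 6)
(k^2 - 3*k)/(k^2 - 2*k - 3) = k/(k + 1)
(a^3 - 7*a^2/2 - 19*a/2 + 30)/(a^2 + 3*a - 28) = (2*a^2 + a - 15)/(2*(a + 7))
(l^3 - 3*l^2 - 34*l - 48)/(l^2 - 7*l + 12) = (l^3 - 3*l^2 - 34*l - 48)/(l^2 - 7*l + 12)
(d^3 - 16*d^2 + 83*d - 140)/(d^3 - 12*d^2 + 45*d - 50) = (d^2 - 11*d + 28)/(d^2 - 7*d + 10)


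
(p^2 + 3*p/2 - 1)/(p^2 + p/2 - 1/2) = (p + 2)/(p + 1)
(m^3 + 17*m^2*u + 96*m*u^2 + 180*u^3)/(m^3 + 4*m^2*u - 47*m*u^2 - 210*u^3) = (-m - 6*u)/(-m + 7*u)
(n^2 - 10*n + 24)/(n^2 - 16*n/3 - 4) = 3*(n - 4)/(3*n + 2)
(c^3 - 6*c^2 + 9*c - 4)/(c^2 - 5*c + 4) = c - 1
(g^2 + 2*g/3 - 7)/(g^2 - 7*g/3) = (g + 3)/g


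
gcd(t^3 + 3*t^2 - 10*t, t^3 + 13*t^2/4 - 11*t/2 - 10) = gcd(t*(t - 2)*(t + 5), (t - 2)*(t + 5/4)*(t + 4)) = t - 2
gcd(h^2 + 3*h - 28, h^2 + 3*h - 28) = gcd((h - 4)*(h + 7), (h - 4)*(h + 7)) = h^2 + 3*h - 28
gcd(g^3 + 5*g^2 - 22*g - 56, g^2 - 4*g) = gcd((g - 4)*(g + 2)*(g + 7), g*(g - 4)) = g - 4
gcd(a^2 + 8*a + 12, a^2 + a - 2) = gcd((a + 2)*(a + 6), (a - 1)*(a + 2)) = a + 2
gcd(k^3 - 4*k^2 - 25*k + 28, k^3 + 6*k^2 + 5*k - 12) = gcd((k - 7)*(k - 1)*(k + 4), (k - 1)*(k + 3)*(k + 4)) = k^2 + 3*k - 4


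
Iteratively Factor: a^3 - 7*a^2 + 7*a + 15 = (a + 1)*(a^2 - 8*a + 15) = (a - 3)*(a + 1)*(a - 5)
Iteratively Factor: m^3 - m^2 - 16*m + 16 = (m - 1)*(m^2 - 16) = (m - 4)*(m - 1)*(m + 4)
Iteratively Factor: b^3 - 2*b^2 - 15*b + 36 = (b - 3)*(b^2 + b - 12) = (b - 3)*(b + 4)*(b - 3)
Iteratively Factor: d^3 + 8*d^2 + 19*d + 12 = (d + 3)*(d^2 + 5*d + 4) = (d + 1)*(d + 3)*(d + 4)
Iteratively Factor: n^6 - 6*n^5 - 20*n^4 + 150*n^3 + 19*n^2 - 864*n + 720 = (n - 4)*(n^5 - 2*n^4 - 28*n^3 + 38*n^2 + 171*n - 180) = (n - 5)*(n - 4)*(n^4 + 3*n^3 - 13*n^2 - 27*n + 36) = (n - 5)*(n - 4)*(n + 3)*(n^3 - 13*n + 12) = (n - 5)*(n - 4)*(n + 3)*(n + 4)*(n^2 - 4*n + 3) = (n - 5)*(n - 4)*(n - 3)*(n + 3)*(n + 4)*(n - 1)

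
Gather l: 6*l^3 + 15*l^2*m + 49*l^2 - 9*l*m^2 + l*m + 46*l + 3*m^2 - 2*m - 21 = 6*l^3 + l^2*(15*m + 49) + l*(-9*m^2 + m + 46) + 3*m^2 - 2*m - 21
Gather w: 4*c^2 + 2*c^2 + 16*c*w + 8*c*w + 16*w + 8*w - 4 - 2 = 6*c^2 + w*(24*c + 24) - 6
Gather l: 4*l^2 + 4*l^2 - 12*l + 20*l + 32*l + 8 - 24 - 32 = 8*l^2 + 40*l - 48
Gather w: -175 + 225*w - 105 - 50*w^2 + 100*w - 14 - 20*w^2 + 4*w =-70*w^2 + 329*w - 294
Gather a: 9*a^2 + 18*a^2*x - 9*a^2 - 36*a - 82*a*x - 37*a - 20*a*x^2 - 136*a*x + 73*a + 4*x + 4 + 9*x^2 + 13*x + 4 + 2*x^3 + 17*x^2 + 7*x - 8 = 18*a^2*x + a*(-20*x^2 - 218*x) + 2*x^3 + 26*x^2 + 24*x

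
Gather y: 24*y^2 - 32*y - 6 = 24*y^2 - 32*y - 6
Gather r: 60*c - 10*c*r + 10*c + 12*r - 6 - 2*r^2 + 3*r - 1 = 70*c - 2*r^2 + r*(15 - 10*c) - 7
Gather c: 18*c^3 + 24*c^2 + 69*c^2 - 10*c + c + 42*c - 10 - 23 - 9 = 18*c^3 + 93*c^2 + 33*c - 42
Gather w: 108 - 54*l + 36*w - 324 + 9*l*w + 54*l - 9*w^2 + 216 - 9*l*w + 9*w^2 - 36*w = 0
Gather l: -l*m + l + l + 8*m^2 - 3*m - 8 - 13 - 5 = l*(2 - m) + 8*m^2 - 3*m - 26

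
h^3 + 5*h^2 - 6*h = h*(h - 1)*(h + 6)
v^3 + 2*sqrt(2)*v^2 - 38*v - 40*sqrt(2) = (v - 4*sqrt(2))*(v + sqrt(2))*(v + 5*sqrt(2))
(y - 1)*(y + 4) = y^2 + 3*y - 4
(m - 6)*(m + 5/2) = m^2 - 7*m/2 - 15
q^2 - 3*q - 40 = (q - 8)*(q + 5)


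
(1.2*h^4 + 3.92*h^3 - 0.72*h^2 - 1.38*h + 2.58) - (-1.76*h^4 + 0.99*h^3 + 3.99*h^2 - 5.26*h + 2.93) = 2.96*h^4 + 2.93*h^3 - 4.71*h^2 + 3.88*h - 0.35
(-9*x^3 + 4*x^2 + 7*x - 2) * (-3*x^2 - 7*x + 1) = 27*x^5 + 51*x^4 - 58*x^3 - 39*x^2 + 21*x - 2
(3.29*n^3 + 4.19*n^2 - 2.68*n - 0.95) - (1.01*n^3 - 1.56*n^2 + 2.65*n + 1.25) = 2.28*n^3 + 5.75*n^2 - 5.33*n - 2.2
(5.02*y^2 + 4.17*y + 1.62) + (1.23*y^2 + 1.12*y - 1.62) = 6.25*y^2 + 5.29*y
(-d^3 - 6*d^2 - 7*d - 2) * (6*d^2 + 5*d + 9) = -6*d^5 - 41*d^4 - 81*d^3 - 101*d^2 - 73*d - 18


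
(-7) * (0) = 0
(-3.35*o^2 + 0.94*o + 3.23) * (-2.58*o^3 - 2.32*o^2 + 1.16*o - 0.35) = 8.643*o^5 + 5.3468*o^4 - 14.4002*o^3 - 5.2307*o^2 + 3.4178*o - 1.1305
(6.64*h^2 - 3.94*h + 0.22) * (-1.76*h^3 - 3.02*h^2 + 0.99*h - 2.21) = -11.6864*h^5 - 13.1184*h^4 + 18.0852*h^3 - 19.2394*h^2 + 8.9252*h - 0.4862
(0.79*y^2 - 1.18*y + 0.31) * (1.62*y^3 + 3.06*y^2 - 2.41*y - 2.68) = 1.2798*y^5 + 0.5058*y^4 - 5.0125*y^3 + 1.6752*y^2 + 2.4153*y - 0.8308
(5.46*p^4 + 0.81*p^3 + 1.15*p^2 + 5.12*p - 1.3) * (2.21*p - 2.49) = 12.0666*p^5 - 11.8053*p^4 + 0.5246*p^3 + 8.4517*p^2 - 15.6218*p + 3.237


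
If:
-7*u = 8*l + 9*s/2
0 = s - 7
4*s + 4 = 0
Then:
No Solution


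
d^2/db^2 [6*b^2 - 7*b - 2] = 12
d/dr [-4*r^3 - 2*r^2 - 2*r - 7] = -12*r^2 - 4*r - 2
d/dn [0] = 0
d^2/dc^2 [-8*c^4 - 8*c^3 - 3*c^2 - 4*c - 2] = -96*c^2 - 48*c - 6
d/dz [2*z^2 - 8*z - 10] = 4*z - 8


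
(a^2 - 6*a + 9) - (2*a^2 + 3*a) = -a^2 - 9*a + 9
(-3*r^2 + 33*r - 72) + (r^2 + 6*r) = -2*r^2 + 39*r - 72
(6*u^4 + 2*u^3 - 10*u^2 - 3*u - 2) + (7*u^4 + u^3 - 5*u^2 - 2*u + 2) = 13*u^4 + 3*u^3 - 15*u^2 - 5*u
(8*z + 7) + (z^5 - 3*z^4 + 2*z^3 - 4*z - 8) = z^5 - 3*z^4 + 2*z^3 + 4*z - 1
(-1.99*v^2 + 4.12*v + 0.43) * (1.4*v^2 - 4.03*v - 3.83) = -2.786*v^4 + 13.7877*v^3 - 8.3799*v^2 - 17.5125*v - 1.6469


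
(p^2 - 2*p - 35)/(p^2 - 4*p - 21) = (p + 5)/(p + 3)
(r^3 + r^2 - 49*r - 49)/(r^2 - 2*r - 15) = (-r^3 - r^2 + 49*r + 49)/(-r^2 + 2*r + 15)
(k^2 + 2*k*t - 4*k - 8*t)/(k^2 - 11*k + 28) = (k + 2*t)/(k - 7)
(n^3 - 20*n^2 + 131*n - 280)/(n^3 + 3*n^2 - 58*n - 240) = (n^2 - 12*n + 35)/(n^2 + 11*n + 30)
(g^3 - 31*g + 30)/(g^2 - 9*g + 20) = (g^2 + 5*g - 6)/(g - 4)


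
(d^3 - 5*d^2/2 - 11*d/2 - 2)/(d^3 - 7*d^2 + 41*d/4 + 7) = 2*(d + 1)/(2*d - 7)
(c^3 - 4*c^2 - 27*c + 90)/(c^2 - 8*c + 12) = (c^2 + 2*c - 15)/(c - 2)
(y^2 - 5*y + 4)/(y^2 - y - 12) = (y - 1)/(y + 3)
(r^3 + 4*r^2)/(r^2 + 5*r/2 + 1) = 2*r^2*(r + 4)/(2*r^2 + 5*r + 2)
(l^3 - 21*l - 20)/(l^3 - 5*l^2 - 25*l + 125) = (l^2 + 5*l + 4)/(l^2 - 25)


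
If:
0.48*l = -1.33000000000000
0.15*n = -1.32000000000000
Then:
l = -2.77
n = -8.80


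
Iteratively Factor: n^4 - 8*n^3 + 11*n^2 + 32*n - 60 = (n - 2)*(n^3 - 6*n^2 - n + 30) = (n - 3)*(n - 2)*(n^2 - 3*n - 10) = (n - 3)*(n - 2)*(n + 2)*(n - 5)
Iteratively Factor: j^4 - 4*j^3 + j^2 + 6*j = (j - 2)*(j^3 - 2*j^2 - 3*j) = (j - 3)*(j - 2)*(j^2 + j) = (j - 3)*(j - 2)*(j + 1)*(j)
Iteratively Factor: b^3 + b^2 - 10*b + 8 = (b + 4)*(b^2 - 3*b + 2) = (b - 2)*(b + 4)*(b - 1)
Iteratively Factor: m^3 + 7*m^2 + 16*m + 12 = (m + 2)*(m^2 + 5*m + 6) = (m + 2)^2*(m + 3)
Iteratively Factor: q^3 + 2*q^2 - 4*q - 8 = (q + 2)*(q^2 - 4) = (q + 2)^2*(q - 2)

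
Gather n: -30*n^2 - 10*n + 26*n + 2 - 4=-30*n^2 + 16*n - 2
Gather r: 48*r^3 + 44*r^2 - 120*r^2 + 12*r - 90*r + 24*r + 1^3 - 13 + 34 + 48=48*r^3 - 76*r^2 - 54*r + 70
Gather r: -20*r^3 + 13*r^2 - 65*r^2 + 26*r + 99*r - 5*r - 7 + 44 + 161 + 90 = -20*r^3 - 52*r^2 + 120*r + 288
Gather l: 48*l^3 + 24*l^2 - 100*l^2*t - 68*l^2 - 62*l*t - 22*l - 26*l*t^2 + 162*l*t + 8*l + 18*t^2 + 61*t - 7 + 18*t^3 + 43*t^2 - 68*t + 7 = 48*l^3 + l^2*(-100*t - 44) + l*(-26*t^2 + 100*t - 14) + 18*t^3 + 61*t^2 - 7*t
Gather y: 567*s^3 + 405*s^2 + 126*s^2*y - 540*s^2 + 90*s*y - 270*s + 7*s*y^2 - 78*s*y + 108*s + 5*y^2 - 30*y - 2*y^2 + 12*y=567*s^3 - 135*s^2 - 162*s + y^2*(7*s + 3) + y*(126*s^2 + 12*s - 18)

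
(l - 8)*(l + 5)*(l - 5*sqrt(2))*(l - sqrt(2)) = l^4 - 6*sqrt(2)*l^3 - 3*l^3 - 30*l^2 + 18*sqrt(2)*l^2 - 30*l + 240*sqrt(2)*l - 400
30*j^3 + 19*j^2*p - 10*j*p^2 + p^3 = (-6*j + p)*(-5*j + p)*(j + p)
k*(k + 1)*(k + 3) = k^3 + 4*k^2 + 3*k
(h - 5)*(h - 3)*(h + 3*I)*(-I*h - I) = -I*h^4 + 3*h^3 + 7*I*h^3 - 21*h^2 - 7*I*h^2 + 21*h - 15*I*h + 45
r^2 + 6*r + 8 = (r + 2)*(r + 4)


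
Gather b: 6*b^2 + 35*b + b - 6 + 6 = 6*b^2 + 36*b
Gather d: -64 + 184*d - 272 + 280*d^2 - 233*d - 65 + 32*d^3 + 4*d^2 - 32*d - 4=32*d^3 + 284*d^2 - 81*d - 405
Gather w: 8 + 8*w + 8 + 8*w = 16*w + 16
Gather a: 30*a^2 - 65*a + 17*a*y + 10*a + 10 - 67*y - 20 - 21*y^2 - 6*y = 30*a^2 + a*(17*y - 55) - 21*y^2 - 73*y - 10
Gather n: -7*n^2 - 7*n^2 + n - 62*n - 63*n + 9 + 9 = -14*n^2 - 124*n + 18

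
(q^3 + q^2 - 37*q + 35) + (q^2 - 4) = q^3 + 2*q^2 - 37*q + 31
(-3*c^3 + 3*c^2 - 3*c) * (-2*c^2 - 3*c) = 6*c^5 + 3*c^4 - 3*c^3 + 9*c^2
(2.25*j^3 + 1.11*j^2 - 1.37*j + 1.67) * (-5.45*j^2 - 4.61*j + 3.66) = -12.2625*j^5 - 16.422*j^4 + 10.5844*j^3 + 1.2768*j^2 - 12.7129*j + 6.1122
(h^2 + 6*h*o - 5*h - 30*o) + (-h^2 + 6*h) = 6*h*o + h - 30*o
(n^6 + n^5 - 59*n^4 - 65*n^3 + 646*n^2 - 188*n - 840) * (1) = n^6 + n^5 - 59*n^4 - 65*n^3 + 646*n^2 - 188*n - 840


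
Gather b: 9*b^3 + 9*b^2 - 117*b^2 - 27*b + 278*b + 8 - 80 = 9*b^3 - 108*b^2 + 251*b - 72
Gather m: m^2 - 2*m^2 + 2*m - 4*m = -m^2 - 2*m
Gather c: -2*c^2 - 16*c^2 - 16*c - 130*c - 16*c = -18*c^2 - 162*c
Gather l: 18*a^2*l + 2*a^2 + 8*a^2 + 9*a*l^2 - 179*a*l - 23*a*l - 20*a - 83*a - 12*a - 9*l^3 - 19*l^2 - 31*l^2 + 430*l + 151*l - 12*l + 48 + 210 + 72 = 10*a^2 - 115*a - 9*l^3 + l^2*(9*a - 50) + l*(18*a^2 - 202*a + 569) + 330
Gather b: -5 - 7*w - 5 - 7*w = -14*w - 10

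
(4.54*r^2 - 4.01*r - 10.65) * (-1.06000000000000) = -4.8124*r^2 + 4.2506*r + 11.289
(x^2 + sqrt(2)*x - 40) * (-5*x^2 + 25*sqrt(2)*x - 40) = -5*x^4 + 20*sqrt(2)*x^3 + 210*x^2 - 1040*sqrt(2)*x + 1600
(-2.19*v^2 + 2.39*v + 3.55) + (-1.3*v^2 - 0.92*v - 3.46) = -3.49*v^2 + 1.47*v + 0.0899999999999999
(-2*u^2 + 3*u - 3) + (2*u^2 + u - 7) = 4*u - 10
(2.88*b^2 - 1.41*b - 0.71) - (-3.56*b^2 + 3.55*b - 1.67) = 6.44*b^2 - 4.96*b + 0.96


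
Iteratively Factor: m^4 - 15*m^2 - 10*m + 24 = (m + 2)*(m^3 - 2*m^2 - 11*m + 12) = (m - 4)*(m + 2)*(m^2 + 2*m - 3) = (m - 4)*(m + 2)*(m + 3)*(m - 1)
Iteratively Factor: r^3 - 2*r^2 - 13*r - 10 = (r - 5)*(r^2 + 3*r + 2) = (r - 5)*(r + 2)*(r + 1)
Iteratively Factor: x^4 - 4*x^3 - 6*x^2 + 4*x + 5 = (x + 1)*(x^3 - 5*x^2 - x + 5) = (x - 1)*(x + 1)*(x^2 - 4*x - 5) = (x - 1)*(x + 1)^2*(x - 5)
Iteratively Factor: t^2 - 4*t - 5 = (t + 1)*(t - 5)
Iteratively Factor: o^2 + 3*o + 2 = (o + 2)*(o + 1)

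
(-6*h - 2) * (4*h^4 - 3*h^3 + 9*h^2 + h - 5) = -24*h^5 + 10*h^4 - 48*h^3 - 24*h^2 + 28*h + 10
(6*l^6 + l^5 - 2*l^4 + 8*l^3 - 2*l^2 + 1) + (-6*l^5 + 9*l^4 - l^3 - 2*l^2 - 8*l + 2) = 6*l^6 - 5*l^5 + 7*l^4 + 7*l^3 - 4*l^2 - 8*l + 3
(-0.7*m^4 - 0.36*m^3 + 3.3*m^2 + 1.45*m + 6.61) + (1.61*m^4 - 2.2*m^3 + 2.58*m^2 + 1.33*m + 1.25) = 0.91*m^4 - 2.56*m^3 + 5.88*m^2 + 2.78*m + 7.86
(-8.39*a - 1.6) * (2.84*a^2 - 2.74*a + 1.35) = -23.8276*a^3 + 18.4446*a^2 - 6.9425*a - 2.16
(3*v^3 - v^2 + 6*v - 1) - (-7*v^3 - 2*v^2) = 10*v^3 + v^2 + 6*v - 1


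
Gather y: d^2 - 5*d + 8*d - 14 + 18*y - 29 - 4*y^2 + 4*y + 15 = d^2 + 3*d - 4*y^2 + 22*y - 28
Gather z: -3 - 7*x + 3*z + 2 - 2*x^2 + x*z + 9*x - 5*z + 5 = -2*x^2 + 2*x + z*(x - 2) + 4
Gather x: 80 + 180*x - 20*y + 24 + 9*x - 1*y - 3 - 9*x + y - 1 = 180*x - 20*y + 100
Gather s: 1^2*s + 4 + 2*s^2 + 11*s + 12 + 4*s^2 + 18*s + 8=6*s^2 + 30*s + 24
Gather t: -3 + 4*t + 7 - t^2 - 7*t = -t^2 - 3*t + 4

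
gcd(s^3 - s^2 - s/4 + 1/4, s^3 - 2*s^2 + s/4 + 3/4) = s^2 - s/2 - 1/2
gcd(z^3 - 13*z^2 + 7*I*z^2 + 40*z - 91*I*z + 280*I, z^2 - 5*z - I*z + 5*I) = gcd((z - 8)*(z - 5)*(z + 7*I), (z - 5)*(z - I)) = z - 5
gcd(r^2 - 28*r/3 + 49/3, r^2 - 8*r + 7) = r - 7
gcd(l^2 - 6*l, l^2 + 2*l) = l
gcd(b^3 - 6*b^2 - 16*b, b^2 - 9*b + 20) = 1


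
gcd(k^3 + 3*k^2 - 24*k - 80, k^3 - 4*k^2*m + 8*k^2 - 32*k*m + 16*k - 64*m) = k^2 + 8*k + 16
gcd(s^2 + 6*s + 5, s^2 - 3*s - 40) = s + 5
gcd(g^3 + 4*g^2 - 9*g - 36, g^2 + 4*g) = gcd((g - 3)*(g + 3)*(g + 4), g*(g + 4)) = g + 4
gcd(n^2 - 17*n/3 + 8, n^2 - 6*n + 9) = n - 3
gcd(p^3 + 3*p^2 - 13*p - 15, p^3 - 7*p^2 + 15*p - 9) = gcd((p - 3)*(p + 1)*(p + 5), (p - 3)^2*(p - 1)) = p - 3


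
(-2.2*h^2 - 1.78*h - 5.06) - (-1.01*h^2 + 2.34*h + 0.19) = -1.19*h^2 - 4.12*h - 5.25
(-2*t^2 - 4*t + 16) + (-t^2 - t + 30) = -3*t^2 - 5*t + 46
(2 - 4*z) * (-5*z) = 20*z^2 - 10*z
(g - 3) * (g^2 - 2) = g^3 - 3*g^2 - 2*g + 6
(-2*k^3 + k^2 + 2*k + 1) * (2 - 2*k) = 4*k^4 - 6*k^3 - 2*k^2 + 2*k + 2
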